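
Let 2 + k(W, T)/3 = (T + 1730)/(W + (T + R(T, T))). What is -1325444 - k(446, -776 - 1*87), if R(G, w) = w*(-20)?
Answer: -22324354835/16843 ≈ -1.3254e+6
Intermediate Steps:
R(G, w) = -20*w
k(W, T) = -6 + 3*(1730 + T)/(W - 19*T) (k(W, T) = -6 + 3*((T + 1730)/(W + (T - 20*T))) = -6 + 3*((1730 + T)/(W - 19*T)) = -6 + 3*(1730 + T)/(W - 19*T))
-1325444 - k(446, -776 - 1*87) = -1325444 - 3*(1730 - 2*446 + 39*(-776 - 1*87))/(446 - 19*(-776 - 1*87)) = -1325444 - 3*(1730 - 892 + 39*(-776 - 87))/(446 - 19*(-776 - 87)) = -1325444 - 3*(1730 - 892 + 39*(-863))/(446 - 19*(-863)) = -1325444 - 3*(1730 - 892 - 33657)/(446 + 16397) = -1325444 - 3*(-32819)/16843 = -1325444 - 1*(-98457/16843) = -1325444 + 98457/16843 = -22324354835/16843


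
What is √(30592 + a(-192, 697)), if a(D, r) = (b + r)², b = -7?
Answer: 2*√126673 ≈ 711.82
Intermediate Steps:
a(D, r) = (-7 + r)²
√(30592 + a(-192, 697)) = √(30592 + (-7 + 697)²) = √(30592 + 690²) = √(30592 + 476100) = √506692 = 2*√126673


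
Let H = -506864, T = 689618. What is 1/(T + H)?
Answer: 1/182754 ≈ 5.4718e-6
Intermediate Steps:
1/(T + H) = 1/(689618 - 506864) = 1/182754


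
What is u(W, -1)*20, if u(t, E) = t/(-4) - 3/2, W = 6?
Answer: -60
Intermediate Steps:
u(t, E) = -3/2 - t/4 (u(t, E) = t*(-1/4) - 3*1/2 = -t/4 - 3/2 = -3/2 - t/4)
u(W, -1)*20 = (-3/2 - 1/4*6)*20 = (-3/2 - 3/2)*20 = -3*20 = -60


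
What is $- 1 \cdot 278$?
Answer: $-278$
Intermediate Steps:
$- 1 \cdot 278 = \left(-1\right) 278 = -278$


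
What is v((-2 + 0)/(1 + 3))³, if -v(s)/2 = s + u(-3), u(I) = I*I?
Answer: -4913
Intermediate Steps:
u(I) = I²
v(s) = -18 - 2*s (v(s) = -2*(s + (-3)²) = -2*(s + 9) = -2*(9 + s) = -18 - 2*s)
v((-2 + 0)/(1 + 3))³ = (-18 - 2*(-2 + 0)/(1 + 3))³ = (-18 - (-4)/4)³ = (-18 - 2*(-½))³ = (-18 + 1)³ = (-17)³ = -4913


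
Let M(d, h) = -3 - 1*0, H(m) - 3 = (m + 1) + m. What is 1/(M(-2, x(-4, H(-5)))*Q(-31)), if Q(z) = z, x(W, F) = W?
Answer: 1/93 ≈ 0.010753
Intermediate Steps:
H(m) = 4 + 2*m (H(m) = 3 + ((m + 1) + m) = 3 + ((1 + m) + m) = 3 + (1 + 2*m) = 4 + 2*m)
M(d, h) = -3 (M(d, h) = -3 + 0 = -3)
1/(M(-2, x(-4, H(-5)))*Q(-31)) = 1/(-3*(-31)) = 1/93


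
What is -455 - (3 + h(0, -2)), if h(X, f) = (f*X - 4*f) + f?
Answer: -464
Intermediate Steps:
h(X, f) = -3*f + X*f (h(X, f) = (X*f - 4*f) + f = (-4*f + X*f) + f = -3*f + X*f)
-455 - (3 + h(0, -2)) = -455 - (3 - 2*(-3 + 0)) = -455 - (3 - 2*(-3)) = -455 - (3 + 6) = -455 - 9 = -464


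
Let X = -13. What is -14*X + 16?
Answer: 198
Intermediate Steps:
-14*X + 16 = -14*(-13) + 16 = 182 + 16 = 198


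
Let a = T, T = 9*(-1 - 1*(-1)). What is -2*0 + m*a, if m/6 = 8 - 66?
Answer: 0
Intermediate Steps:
T = 0 (T = 9*(-1 + 1) = 9*0 = 0)
a = 0
m = -348 (m = 6*(8 - 66) = 6*(-58) = -348)
-2*0 + m*a = -2*0 - 348*0 = 0 + 0 = 0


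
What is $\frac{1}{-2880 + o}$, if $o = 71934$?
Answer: $\frac{1}{69054} \approx 1.4481 \cdot 10^{-5}$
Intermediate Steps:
$\frac{1}{-2880 + o} = \frac{1}{-2880 + 71934} = \frac{1}{69054}$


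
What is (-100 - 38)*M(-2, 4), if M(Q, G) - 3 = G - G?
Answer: -414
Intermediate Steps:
M(Q, G) = 3 (M(Q, G) = 3 + (G - G) = 3 + 0 = 3)
(-100 - 38)*M(-2, 4) = (-100 - 38)*3 = -138*3 = -414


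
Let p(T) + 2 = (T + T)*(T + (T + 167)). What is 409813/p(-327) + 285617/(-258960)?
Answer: 947331403/5154857760 ≈ 0.18377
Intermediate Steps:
p(T) = -2 + 2*T*(167 + 2*T) (p(T) = -2 + (T + T)*(T + (T + 167)) = -2 + (2*T)*(T + (167 + T)) = -2 + (2*T)*(167 + 2*T) = -2 + 2*T*(167 + 2*T))
409813/p(-327) + 285617/(-258960) = 409813/(-2 + 4*(-327)² + 334*(-327)) + 285617/(-258960) = 409813/(-2 + 4*106929 - 109218) + 285617*(-1/258960) = 409813/(-2 + 427716 - 109218) - 285617/258960 = 409813/318496 - 285617/258960 = 947331403/5154857760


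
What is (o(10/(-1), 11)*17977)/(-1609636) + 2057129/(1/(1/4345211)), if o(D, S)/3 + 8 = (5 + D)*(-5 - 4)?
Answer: -5359409359273/6994208053196 ≈ -0.76626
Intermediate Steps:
o(D, S) = -159 - 27*D (o(D, S) = -24 + 3*((5 + D)*(-5 - 4)) = -24 + 3*((5 + D)*(-9)) = -24 + 3*(-45 - 9*D) = -24 + (-135 - 27*D) = -159 - 27*D)
(o(10/(-1), 11)*17977)/(-1609636) + 2057129/(1/(1/4345211)) = ((-159 - 270/(-1))*17977)/(-1609636) + 2057129/(1/(1/4345211)) = ((-159 - 270*(-1))*17977)*(-1/1609636) + 2057129/(1/(1/4345211)) = ((-159 - 27*(-10))*17977)*(-1/1609636) + 2057129/4345211 = ((-159 + 270)*17977)*(-1/1609636) + 2057129*(1/4345211) = (111*17977)*(-1/1609636) + 2057129/4345211 = 1995447*(-1/1609636) + 2057129/4345211 = -1995447/1609636 + 2057129/4345211 = -5359409359273/6994208053196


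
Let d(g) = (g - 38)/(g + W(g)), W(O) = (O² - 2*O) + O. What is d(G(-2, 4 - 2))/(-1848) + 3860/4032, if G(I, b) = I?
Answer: 1525/1584 ≈ 0.96275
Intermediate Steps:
W(O) = O² - O
d(g) = (-38 + g)/(g + g*(-1 + g)) (d(g) = (g - 38)/(g + g*(-1 + g)) = (-38 + g)/(g + g*(-1 + g)))
d(G(-2, 4 - 2))/(-1848) + 3860/4032 = ((-38 - 2)/(-2)²)/(-1848) + 3860/4032 = ((¼)*(-40))*(-1/1848) + 3860*(1/4032) = -10*(-1/1848) + 965/1008 = 5/924 + 965/1008 = 1525/1584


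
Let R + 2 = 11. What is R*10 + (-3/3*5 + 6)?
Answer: 91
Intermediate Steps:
R = 9 (R = -2 + 11 = 9)
R*10 + (-3/3*5 + 6) = 9*10 + (-3/3*5 + 6) = 90 + (-3*⅓*5 + 6) = 90 + (-1*5 + 6) = 90 + (-5 + 6) = 90 + 1 = 91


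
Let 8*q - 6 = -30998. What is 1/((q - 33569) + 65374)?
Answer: 1/27931 ≈ 3.5802e-5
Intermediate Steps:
q = -3874 (q = ¾ + (⅛)*(-30998) = ¾ - 15499/4 = -3874)
1/((q - 33569) + 65374) = 1/((-3874 - 33569) + 65374) = 1/(-37443 + 65374) = 1/27931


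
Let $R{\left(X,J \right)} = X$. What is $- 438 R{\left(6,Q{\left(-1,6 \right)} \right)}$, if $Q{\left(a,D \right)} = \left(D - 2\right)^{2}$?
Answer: $-2628$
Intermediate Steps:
$Q{\left(a,D \right)} = \left(-2 + D\right)^{2}$
$- 438 R{\left(6,Q{\left(-1,6 \right)} \right)} = \left(-438\right) 6 = -2628$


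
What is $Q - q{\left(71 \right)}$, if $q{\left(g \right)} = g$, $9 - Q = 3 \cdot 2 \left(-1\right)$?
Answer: $-56$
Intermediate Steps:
$Q = 15$ ($Q = 9 - 3 \cdot 2 \left(-1\right) = 9 - 6 \left(-1\right) = 9 - -6 = 9 + 6 = 15$)
$Q - q{\left(71 \right)} = 15 - 71 = -56$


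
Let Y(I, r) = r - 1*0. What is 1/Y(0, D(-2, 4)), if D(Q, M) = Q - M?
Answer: -⅙ ≈ -0.16667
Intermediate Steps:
Y(I, r) = r (Y(I, r) = r + 0 = r)
1/Y(0, D(-2, 4)) = 1/(-2 - 1*4) = 1/(-2 - 4) = 1/(-6) = -⅙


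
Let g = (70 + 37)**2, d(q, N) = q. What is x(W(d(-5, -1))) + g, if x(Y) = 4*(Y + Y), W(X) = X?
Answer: 11409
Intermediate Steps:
x(Y) = 8*Y (x(Y) = 4*(2*Y) = 8*Y)
g = 11449 (g = 107**2 = 11449)
x(W(d(-5, -1))) + g = 8*(-5) + 11449 = -40 + 11449 = 11409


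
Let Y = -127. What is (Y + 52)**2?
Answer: 5625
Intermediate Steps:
(Y + 52)**2 = (-127 + 52)**2 = (-75)**2 = 5625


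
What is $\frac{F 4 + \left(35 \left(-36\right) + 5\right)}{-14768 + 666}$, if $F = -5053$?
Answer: $\frac{21467}{14102} \approx 1.5223$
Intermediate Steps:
$\frac{F 4 + \left(35 \left(-36\right) + 5\right)}{-14768 + 666} = \frac{\left(-5053\right) 4 + \left(35 \left(-36\right) + 5\right)}{-14768 + 666} = \frac{-20212 + \left(-1260 + 5\right)}{-14102} = \left(-20212 - 1255\right) \left(- \frac{1}{14102}\right) = \left(-21467\right) \left(- \frac{1}{14102}\right) = \frac{21467}{14102}$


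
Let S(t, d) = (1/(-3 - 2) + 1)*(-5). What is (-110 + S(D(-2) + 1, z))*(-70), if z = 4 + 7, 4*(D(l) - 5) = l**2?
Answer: 7980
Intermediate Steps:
D(l) = 5 + l**2/4
z = 11
S(t, d) = -4 (S(t, d) = (1/(-5) + 1)*(-5) = (-1/5 + 1)*(-5) = (4/5)*(-5) = -4)
(-110 + S(D(-2) + 1, z))*(-70) = (-110 - 4)*(-70) = -114*(-70) = 7980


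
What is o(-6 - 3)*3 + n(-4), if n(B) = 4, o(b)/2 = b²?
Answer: 490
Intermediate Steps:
o(b) = 2*b²
o(-6 - 3)*3 + n(-4) = (2*(-6 - 3)²)*3 + 4 = (2*(-9)²)*3 + 4 = (2*81)*3 + 4 = 162*3 + 4 = 486 + 4 = 490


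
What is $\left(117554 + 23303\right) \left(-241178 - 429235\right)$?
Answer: $-94432363941$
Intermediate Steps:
$\left(117554 + 23303\right) \left(-241178 - 429235\right) = 140857 \left(-670413\right) = -94432363941$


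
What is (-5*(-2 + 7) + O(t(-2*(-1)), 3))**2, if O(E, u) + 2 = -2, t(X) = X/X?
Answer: 841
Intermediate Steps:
t(X) = 1
O(E, u) = -4 (O(E, u) = -2 - 2 = -4)
(-5*(-2 + 7) + O(t(-2*(-1)), 3))**2 = (-5*(-2 + 7) - 4)**2 = (-5*5 - 4)**2 = (-25 - 4)**2 = (-29)**2 = 841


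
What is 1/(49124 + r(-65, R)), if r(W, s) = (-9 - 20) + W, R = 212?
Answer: 1/49030 ≈ 2.0396e-5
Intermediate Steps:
r(W, s) = -29 + W
1/(49124 + r(-65, R)) = 1/(49124 + (-29 - 65)) = 1/(49124 - 94) = 1/49030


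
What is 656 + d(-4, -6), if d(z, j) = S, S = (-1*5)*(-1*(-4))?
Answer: 636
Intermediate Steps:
S = -20 (S = -5*4 = -20)
d(z, j) = -20
656 + d(-4, -6) = 656 - 20 = 636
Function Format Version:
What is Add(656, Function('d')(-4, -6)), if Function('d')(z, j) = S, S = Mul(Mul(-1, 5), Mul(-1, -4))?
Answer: 636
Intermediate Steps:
S = -20 (S = Mul(-5, 4) = -20)
Function('d')(z, j) = -20
Add(656, Function('d')(-4, -6)) = Add(656, -20) = 636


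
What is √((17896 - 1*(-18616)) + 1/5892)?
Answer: √316884582465/2946 ≈ 191.08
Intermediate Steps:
√((17896 - 1*(-18616)) + 1/5892) = √((17896 + 18616) + 1/5892) = √(36512 + 1/5892) = √(215128705/5892) = √316884582465/2946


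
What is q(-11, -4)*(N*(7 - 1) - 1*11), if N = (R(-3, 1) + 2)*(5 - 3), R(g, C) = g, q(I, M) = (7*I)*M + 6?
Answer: -7222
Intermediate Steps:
q(I, M) = 6 + 7*I*M (q(I, M) = 7*I*M + 6 = 6 + 7*I*M)
N = -2 (N = (-3 + 2)*(5 - 3) = -1*2 = -2)
q(-11, -4)*(N*(7 - 1) - 1*11) = (6 + 7*(-11)*(-4))*(-2*(7 - 1) - 1*11) = (6 + 308)*(-2*6 - 11) = 314*(-12 - 11) = 314*(-23) = -7222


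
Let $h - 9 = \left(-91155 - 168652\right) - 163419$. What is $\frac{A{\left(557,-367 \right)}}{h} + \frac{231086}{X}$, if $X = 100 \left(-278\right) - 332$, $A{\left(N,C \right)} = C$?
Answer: $- \frac{48894599609}{5952970322} \approx -8.2135$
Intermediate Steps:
$X = -28132$ ($X = -27800 - 332 = -28132$)
$h = -423217$ ($h = 9 - 423226 = -423217$)
$\frac{A{\left(557,-367 \right)}}{h} + \frac{231086}{X} = - \frac{367}{-423217} + \frac{231086}{-28132} = \left(-367\right) \left(- \frac{1}{423217}\right) + 231086 \left(- \frac{1}{28132}\right) = \frac{367}{423217} - \frac{115543}{14066} = - \frac{48894599609}{5952970322}$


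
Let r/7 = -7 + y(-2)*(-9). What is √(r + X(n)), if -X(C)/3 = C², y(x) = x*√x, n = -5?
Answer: √(-124 + 126*I*√2) ≈ 6.8224 + 13.059*I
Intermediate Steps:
y(x) = x^(3/2)
X(C) = -3*C²
r = -49 + 126*I*√2 (r = 7*(-7 + (-2)^(3/2)*(-9)) = 7*(-7 - 2*I*√2*(-9)) = 7*(-7 + 18*I*√2) = -49 + 126*I*√2 ≈ -49.0 + 178.19*I)
√(r + X(n)) = √((-49 + 126*I*√2) - 3*(-5)²) = √((-49 + 126*I*√2) - 3*25) = √((-49 + 126*I*√2) - 75) = √(-124 + 126*I*√2)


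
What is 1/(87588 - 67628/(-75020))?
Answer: 1705/149339077 ≈ 1.1417e-5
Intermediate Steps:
1/(87588 - 67628/(-75020)) = 1/(87588 - 67628*(-1/75020)) = 1/(87588 + 1537/1705) = 1/(149339077/1705) = 1705/149339077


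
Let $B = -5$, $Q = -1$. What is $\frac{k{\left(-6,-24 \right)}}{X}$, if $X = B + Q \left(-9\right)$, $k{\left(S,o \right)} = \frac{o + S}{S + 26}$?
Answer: $- \frac{3}{8} \approx -0.375$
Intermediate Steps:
$k{\left(S,o \right)} = \frac{S + o}{26 + S}$
$X = 4$ ($X = -5 - -9 = -5 + 9 = 4$)
$\frac{k{\left(-6,-24 \right)}}{X} = \frac{\frac{1}{26 - 6} \left(-6 - 24\right)}{4} = \frac{1}{20} \left(-30\right) \frac{1}{4} = \left(- \frac{3}{2}\right) \frac{1}{4} = - \frac{3}{8}$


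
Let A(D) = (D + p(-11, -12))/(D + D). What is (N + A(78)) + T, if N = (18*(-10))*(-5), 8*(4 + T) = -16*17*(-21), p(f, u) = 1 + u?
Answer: 251227/156 ≈ 1610.4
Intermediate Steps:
A(D) = (-11 + D)/(2*D) (A(D) = (D + (1 - 12))/(D + D) = (D - 11)/((2*D)) = (-11 + D)*(1/(2*D)) = (-11 + D)/(2*D))
T = 710 (T = -4 + (-16*17*(-21))/8 = -4 + (-272*(-21))/8 = -4 + (⅛)*5712 = -4 + 714 = 710)
N = 900 (N = -180*(-5) = 900)
(N + A(78)) + T = (900 + (½)*(-11 + 78)/78) + 710 = (900 + (½)*(1/78)*67) + 710 = (900 + 67/156) + 710 = 140467/156 + 710 = 251227/156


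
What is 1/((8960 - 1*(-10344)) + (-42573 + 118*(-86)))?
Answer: -1/33417 ≈ -2.9925e-5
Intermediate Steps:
1/((8960 - 1*(-10344)) + (-42573 + 118*(-86))) = 1/((8960 + 10344) + (-42573 - 10148)) = 1/(19304 - 52721) = 1/(-33417) = -1/33417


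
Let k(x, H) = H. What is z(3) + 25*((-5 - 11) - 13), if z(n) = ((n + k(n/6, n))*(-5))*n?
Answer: -815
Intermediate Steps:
z(n) = -10*n² (z(n) = ((n + n)*(-5))*n = ((2*n)*(-5))*n = (-10*n)*n = -10*n²)
z(3) + 25*((-5 - 11) - 13) = -10*3² + 25*((-5 - 11) - 13) = -10*9 + 25*(-16 - 13) = -90 + 25*(-29) = -90 - 725 = -815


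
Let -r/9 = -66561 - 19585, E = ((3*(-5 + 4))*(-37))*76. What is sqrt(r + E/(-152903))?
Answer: sqrt(18126318560891718)/152903 ≈ 880.52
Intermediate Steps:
E = 8436 (E = ((3*(-1))*(-37))*76 = -3*(-37)*76 = 111*76 = 8436)
r = 775314 (r = -9*(-66561 - 19585) = -9*(-86146) = 775314)
sqrt(r + E/(-152903)) = sqrt(775314 + 8436/(-152903)) = sqrt(775314 + 8436*(-1/152903)) = sqrt(775314 - 8436/152903) = sqrt(118547828106/152903) = sqrt(18126318560891718)/152903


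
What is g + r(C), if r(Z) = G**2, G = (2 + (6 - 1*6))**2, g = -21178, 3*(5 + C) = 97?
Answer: -21162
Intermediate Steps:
C = 82/3 (C = -5 + (1/3)*97 = -5 + 97/3 = 82/3 ≈ 27.333)
G = 4 (G = (2 + (6 - 6))**2 = (2 + 0)**2 = 2**2 = 4)
r(Z) = 16 (r(Z) = 4**2 = 16)
g + r(C) = -21178 + 16 = -21162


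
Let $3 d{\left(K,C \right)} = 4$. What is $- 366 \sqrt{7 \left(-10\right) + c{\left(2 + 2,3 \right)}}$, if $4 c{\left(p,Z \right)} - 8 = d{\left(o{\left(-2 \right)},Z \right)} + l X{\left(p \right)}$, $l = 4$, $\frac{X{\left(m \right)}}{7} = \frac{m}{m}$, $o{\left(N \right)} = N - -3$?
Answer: $- 122 i \sqrt{546} \approx - 2850.7 i$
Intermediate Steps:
$o{\left(N \right)} = 3 + N$ ($o{\left(N \right)} = N + 3 = 3 + N$)
$X{\left(m \right)} = 7$ ($X{\left(m \right)} = 7 \frac{m}{m} = 7 \cdot 1 = 7$)
$d{\left(K,C \right)} = \frac{4}{3}$ ($d{\left(K,C \right)} = \frac{1}{3} \cdot 4 = \frac{4}{3}$)
$c{\left(p,Z \right)} = \frac{28}{3}$ ($c{\left(p,Z \right)} = 2 + \frac{\frac{4}{3} + 4 \cdot 7}{4} = 2 + \frac{\frac{4}{3} + 28}{4} = 2 + \frac{1}{4} \cdot \frac{88}{3} = 2 + \frac{22}{3} = \frac{28}{3}$)
$- 366 \sqrt{7 \left(-10\right) + c{\left(2 + 2,3 \right)}} = - 366 \sqrt{7 \left(-10\right) + \frac{28}{3}} = - 366 \sqrt{-70 + \frac{28}{3}} = - 366 \sqrt{- \frac{182}{3}} = - 366 \frac{i \sqrt{546}}{3} = - 122 i \sqrt{546}$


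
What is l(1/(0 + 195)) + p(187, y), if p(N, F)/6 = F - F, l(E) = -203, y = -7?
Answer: -203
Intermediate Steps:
p(N, F) = 0 (p(N, F) = 6*(F - F) = 6*0 = 0)
l(1/(0 + 195)) + p(187, y) = -203 + 0 = -203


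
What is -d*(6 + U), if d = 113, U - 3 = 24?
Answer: -3729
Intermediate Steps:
U = 27 (U = 3 + 24 = 27)
-d*(6 + U) = -113*(6 + 27) = -113*33 = -1*3729 = -3729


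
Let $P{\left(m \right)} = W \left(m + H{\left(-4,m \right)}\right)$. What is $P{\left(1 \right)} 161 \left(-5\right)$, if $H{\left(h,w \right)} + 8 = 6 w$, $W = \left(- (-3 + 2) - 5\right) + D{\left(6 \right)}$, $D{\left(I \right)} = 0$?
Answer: $-3220$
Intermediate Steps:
$W = -4$ ($W = \left(- (-3 + 2) - 5\right) + 0 = \left(\left(-1\right) \left(-1\right) - 5\right) + 0 = \left(1 - 5\right) + 0 = -4 + 0 = -4$)
$H{\left(h,w \right)} = -8 + 6 w$
$P{\left(m \right)} = 32 - 28 m$ ($P{\left(m \right)} = - 4 \left(m + \left(-8 + 6 m\right)\right) = - 4 \left(-8 + 7 m\right) = 32 - 28 m$)
$P{\left(1 \right)} 161 \left(-5\right) = \left(32 - 28\right) 161 \left(-5\right) = \left(32 - 28\right) \left(-805\right) = 4 \left(-805\right) = -3220$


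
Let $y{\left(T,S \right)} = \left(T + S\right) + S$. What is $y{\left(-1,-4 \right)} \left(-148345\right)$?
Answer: $1335105$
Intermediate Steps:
$y{\left(T,S \right)} = T + 2 S$ ($y{\left(T,S \right)} = \left(S + T\right) + S = T + 2 S$)
$y{\left(-1,-4 \right)} \left(-148345\right) = \left(-1 + 2 \left(-4\right)\right) \left(-148345\right) = \left(-1 - 8\right) \left(-148345\right) = \left(-9\right) \left(-148345\right) = 1335105$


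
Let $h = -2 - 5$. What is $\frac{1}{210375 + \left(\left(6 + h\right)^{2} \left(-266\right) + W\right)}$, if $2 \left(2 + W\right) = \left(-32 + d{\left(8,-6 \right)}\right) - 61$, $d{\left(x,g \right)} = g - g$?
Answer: $\frac{2}{420121} \approx 4.7605 \cdot 10^{-6}$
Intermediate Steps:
$h = -7$ ($h = -2 - 5 = -7$)
$d{\left(x,g \right)} = 0$
$W = - \frac{97}{2}$ ($W = -2 + \frac{\left(-32 + 0\right) - 61}{2} = -2 + \frac{-32 - 61}{2} = -2 + \frac{1}{2} \left(-93\right) = -2 - \frac{93}{2} = - \frac{97}{2} \approx -48.5$)
$\frac{1}{210375 + \left(\left(6 + h\right)^{2} \left(-266\right) + W\right)} = \frac{1}{210375 + \left(\left(6 - 7\right)^{2} \left(-266\right) - \frac{97}{2}\right)} = \frac{1}{210375 + \left(\left(-1\right)^{2} \left(-266\right) - \frac{97}{2}\right)} = \frac{1}{210375 + \left(1 \left(-266\right) - \frac{97}{2}\right)} = \frac{1}{210375 - \frac{629}{2}} = \frac{1}{\frac{420121}{2}} = \frac{2}{420121}$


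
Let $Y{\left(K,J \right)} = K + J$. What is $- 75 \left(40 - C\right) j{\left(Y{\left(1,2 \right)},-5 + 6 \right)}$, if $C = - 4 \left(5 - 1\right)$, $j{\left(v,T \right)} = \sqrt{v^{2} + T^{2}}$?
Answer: $- 4200 \sqrt{10} \approx -13282.0$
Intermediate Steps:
$Y{\left(K,J \right)} = J + K$
$j{\left(v,T \right)} = \sqrt{T^{2} + v^{2}}$
$C = -16$ ($C = \left(-4\right) 4 = -16$)
$- 75 \left(40 - C\right) j{\left(Y{\left(1,2 \right)},-5 + 6 \right)} = - 75 \left(40 - -16\right) \sqrt{\left(-5 + 6\right)^{2} + \left(2 + 1\right)^{2}} = - 75 \left(40 + 16\right) \sqrt{1^{2} + 3^{2}} = \left(-75\right) 56 \sqrt{1 + 9} = - 4200 \sqrt{10}$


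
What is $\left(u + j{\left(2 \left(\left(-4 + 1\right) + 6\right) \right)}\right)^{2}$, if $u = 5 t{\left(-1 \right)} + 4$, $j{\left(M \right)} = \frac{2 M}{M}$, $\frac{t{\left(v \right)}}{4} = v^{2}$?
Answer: $676$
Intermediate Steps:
$t{\left(v \right)} = 4 v^{2}$
$j{\left(M \right)} = 2$
$u = 24$ ($u = 5 \cdot 4 \left(-1\right)^{2} + 4 = 5 \cdot 4 \cdot 1 + 4 = 5 \cdot 4 + 4 = 20 + 4 = 24$)
$\left(u + j{\left(2 \left(\left(-4 + 1\right) + 6\right) \right)}\right)^{2} = \left(24 + 2\right)^{2} = 26^{2} = 676$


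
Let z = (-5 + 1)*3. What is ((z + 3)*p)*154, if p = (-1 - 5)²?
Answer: -49896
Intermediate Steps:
z = -12 (z = -4*3 = -12)
p = 36 (p = (-6)² = 36)
((z + 3)*p)*154 = ((-12 + 3)*36)*154 = -9*36*154 = -324*154 = -49896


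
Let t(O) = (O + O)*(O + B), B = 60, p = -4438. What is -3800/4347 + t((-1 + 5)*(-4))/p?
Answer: -767416/1377999 ≈ -0.55691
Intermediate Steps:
t(O) = 2*O*(60 + O) (t(O) = (O + O)*(O + 60) = (2*O)*(60 + O) = 2*O*(60 + O))
-3800/4347 + t((-1 + 5)*(-4))/p = -3800/4347 + (2*((-1 + 5)*(-4))*(60 + (-1 + 5)*(-4)))/(-4438) = -3800*1/4347 + (2*(4*(-4))*(60 + 4*(-4)))*(-1/4438) = -3800/4347 + (2*(-16)*(60 - 16))*(-1/4438) = -3800/4347 + (2*(-16)*44)*(-1/4438) = -3800/4347 - 1408*(-1/4438) = -3800/4347 + 704/2219 = -767416/1377999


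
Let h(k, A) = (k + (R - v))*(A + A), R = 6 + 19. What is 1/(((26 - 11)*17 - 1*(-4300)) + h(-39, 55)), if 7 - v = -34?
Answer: -1/1495 ≈ -0.00066890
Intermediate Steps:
v = 41 (v = 7 - 1*(-34) = 7 + 34 = 41)
R = 25
h(k, A) = 2*A*(-16 + k) (h(k, A) = (k + (25 - 1*41))*(A + A) = (k + (25 - 41))*(2*A) = (k - 16)*(2*A) = (-16 + k)*(2*A) = 2*A*(-16 + k))
1/(((26 - 11)*17 - 1*(-4300)) + h(-39, 55)) = 1/(((26 - 11)*17 - 1*(-4300)) + 2*55*(-16 - 39)) = 1/((15*17 + 4300) + 2*55*(-55)) = 1/((255 + 4300) - 6050) = 1/(4555 - 6050) = 1/(-1495) = -1/1495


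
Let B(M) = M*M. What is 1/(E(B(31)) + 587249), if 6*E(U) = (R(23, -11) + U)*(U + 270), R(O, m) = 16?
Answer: 6/4726181 ≈ 1.2695e-6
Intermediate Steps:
B(M) = M**2
E(U) = (16 + U)*(270 + U)/6 (E(U) = ((16 + U)*(U + 270))/6 = ((16 + U)*(270 + U))/6 = (16 + U)*(270 + U)/6)
1/(E(B(31)) + 587249) = 1/((720 + (31**2)**2/6 + (143/3)*31**2) + 587249) = 1/((720 + (1/6)*961**2 + (143/3)*961) + 587249) = 1/((720 + (1/6)*923521 + 137423/3) + 587249) = 1/((720 + 923521/6 + 137423/3) + 587249) = 1/(1202687/6 + 587249) = 1/(4726181/6) = 6/4726181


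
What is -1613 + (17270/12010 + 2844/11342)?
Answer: -10974433284/6810871 ≈ -1611.3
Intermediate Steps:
-1613 + (17270/12010 + 2844/11342) = -1613 + (17270*(1/12010) + 2844*(1/11342)) = -1613 + (1727/1201 + 1422/5671) = -1613 + 11501639/6810871 = -10974433284/6810871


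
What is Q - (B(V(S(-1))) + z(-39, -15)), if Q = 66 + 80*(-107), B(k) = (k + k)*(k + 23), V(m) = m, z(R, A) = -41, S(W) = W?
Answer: -8409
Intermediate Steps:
B(k) = 2*k*(23 + k) (B(k) = (2*k)*(23 + k) = 2*k*(23 + k))
Q = -8494 (Q = 66 - 8560 = -8494)
Q - (B(V(S(-1))) + z(-39, -15)) = -8494 - (2*(-1)*(23 - 1) - 41) = -8494 - (2*(-1)*22 - 41) = -8494 - (-44 - 41) = -8494 - 1*(-85) = -8494 + 85 = -8409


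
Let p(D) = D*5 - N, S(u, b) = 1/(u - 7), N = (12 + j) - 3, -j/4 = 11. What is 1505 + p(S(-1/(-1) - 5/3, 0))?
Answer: 35405/23 ≈ 1539.3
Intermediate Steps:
j = -44 (j = -4*11 = -44)
N = -35 (N = (12 - 44) - 3 = -32 - 3 = -35)
S(u, b) = 1/(-7 + u)
p(D) = 35 + 5*D (p(D) = D*5 - 1*(-35) = 5*D + 35 = 35 + 5*D)
1505 + p(S(-1/(-1) - 5/3, 0)) = 1505 + (35 + 5/(-7 + (-1/(-1) - 5/3))) = 1505 + (35 + 5/(-7 + (-1*(-1) - 5*⅓))) = 1505 + (35 + 5/(-7 + (1 - 5/3))) = 1505 + (35 + 5/(-7 - ⅔)) = 1505 + (35 + 5/(-23/3)) = 1505 + (35 + 5*(-3/23)) = 1505 + (35 - 15/23) = 1505 + 790/23 = 35405/23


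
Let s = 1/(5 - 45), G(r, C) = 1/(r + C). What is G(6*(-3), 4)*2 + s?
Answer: -47/280 ≈ -0.16786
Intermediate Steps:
G(r, C) = 1/(C + r)
s = -1/40 (s = 1/(-40) = -1/40 ≈ -0.025000)
G(6*(-3), 4)*2 + s = 2/(4 + 6*(-3)) - 1/40 = 2/(4 - 18) - 1/40 = 2/(-14) - 1/40 = -1/14*2 - 1/40 = -⅐ - 1/40 = -47/280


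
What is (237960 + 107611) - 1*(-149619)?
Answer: 495190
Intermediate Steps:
(237960 + 107611) - 1*(-149619) = 345571 + 149619 = 495190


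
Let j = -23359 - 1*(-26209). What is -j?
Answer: -2850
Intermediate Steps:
j = 2850 (j = -23359 + 26209 = 2850)
-j = -1*2850 = -2850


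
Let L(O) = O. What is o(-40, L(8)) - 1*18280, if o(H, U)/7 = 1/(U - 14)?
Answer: -109687/6 ≈ -18281.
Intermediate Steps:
o(H, U) = 7/(-14 + U) (o(H, U) = 7/(U - 14) = 7/(-14 + U))
o(-40, L(8)) - 1*18280 = 7/(-14 + 8) - 1*18280 = 7/(-6) - 18280 = 7*(-1/6) - 18280 = -7/6 - 18280 = -109687/6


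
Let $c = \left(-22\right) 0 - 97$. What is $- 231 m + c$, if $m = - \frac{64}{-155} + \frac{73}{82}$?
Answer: $- \frac{5058923}{12710} \approx -398.03$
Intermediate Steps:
$c = -97$ ($c = 0 - 97 = -97$)
$m = \frac{16563}{12710}$ ($m = \left(-64\right) \left(- \frac{1}{155}\right) + 73 \cdot \frac{1}{82} = \frac{64}{155} + \frac{73}{82} = \frac{16563}{12710} \approx 1.3031$)
$- 231 m + c = \left(-231\right) \frac{16563}{12710} - 97 = - \frac{3826053}{12710} - 97 = - \frac{5058923}{12710}$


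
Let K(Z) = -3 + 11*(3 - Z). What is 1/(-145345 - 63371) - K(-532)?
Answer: -1227667513/208716 ≈ -5882.0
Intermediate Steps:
K(Z) = 30 - 11*Z (K(Z) = -3 + (33 - 11*Z) = 30 - 11*Z)
1/(-145345 - 63371) - K(-532) = 1/(-145345 - 63371) - (30 - 11*(-532)) = 1/(-208716) - (30 + 5852) = -1/208716 - 1*5882 = -1/208716 - 5882 = -1227667513/208716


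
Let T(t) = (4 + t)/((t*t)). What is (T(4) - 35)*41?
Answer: -2829/2 ≈ -1414.5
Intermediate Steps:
T(t) = (4 + t)/t**2 (T(t) = (4 + t)/(t**2) = (4 + t)/t**2)
(T(4) - 35)*41 = ((4 + 4)/4**2 - 35)*41 = ((1/16)*8 - 35)*41 = (1/2 - 35)*41 = -69/2*41 = -2829/2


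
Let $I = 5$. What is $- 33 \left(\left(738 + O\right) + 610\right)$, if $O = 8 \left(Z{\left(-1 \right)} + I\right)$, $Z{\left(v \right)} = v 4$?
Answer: $-44748$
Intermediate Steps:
$Z{\left(v \right)} = 4 v$
$O = 8$ ($O = 8 \left(4 \left(-1\right) + 5\right) = 8 \left(-4 + 5\right) = 8 \cdot 1 = 8$)
$- 33 \left(\left(738 + O\right) + 610\right) = - 33 \left(\left(738 + 8\right) + 610\right) = - 33 \left(746 + 610\right) = \left(-33\right) 1356 = -44748$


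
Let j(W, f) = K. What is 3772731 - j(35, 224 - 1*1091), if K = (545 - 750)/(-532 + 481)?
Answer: 192409076/51 ≈ 3.7727e+6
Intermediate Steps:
K = 205/51 (K = -205/(-51) = -205*(-1/51) = 205/51 ≈ 4.0196)
j(W, f) = 205/51
3772731 - j(35, 224 - 1*1091) = 3772731 - 1*205/51 = 3772731 - 205/51 = 192409076/51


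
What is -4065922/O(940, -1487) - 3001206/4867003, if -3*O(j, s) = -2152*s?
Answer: 24881316243177/7787263204036 ≈ 3.1951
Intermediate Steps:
O(j, s) = 2152*s/3 (O(j, s) = -(-2152)*s/3 = 2152*s/3)
-4065922/O(940, -1487) - 3001206/4867003 = -4065922/((2152/3)*(-1487)) - 3001206/4867003 = -4065922/(-3200024/3) - 3001206*1/4867003 = -4065922*(-3/3200024) - 3001206/4867003 = 6098883/1600012 - 3001206/4867003 = 24881316243177/7787263204036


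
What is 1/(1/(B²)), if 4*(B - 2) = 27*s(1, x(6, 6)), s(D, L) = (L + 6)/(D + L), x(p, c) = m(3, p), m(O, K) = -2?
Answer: 625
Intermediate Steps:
x(p, c) = -2
s(D, L) = (6 + L)/(D + L)
B = -25 (B = 2 + (27*((6 - 2)/(1 - 2)))/4 = 2 + (27*(4/(-1)))/4 = 2 + (27*(-1*4))/4 = 2 + (27*(-4))/4 = 2 + (¼)*(-108) = 2 - 27 = -25)
1/(1/(B²)) = 1/(1/((-25)²)) = 1/(1/625) = 625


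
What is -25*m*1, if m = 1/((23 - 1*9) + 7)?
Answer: -25/21 ≈ -1.1905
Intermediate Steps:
m = 1/21 (m = 1/((23 - 9) + 7) = 1/(14 + 7) = 1/21 ≈ 0.047619)
-25*m*1 = -25*1/21*1 = -25/21*1 = -25/21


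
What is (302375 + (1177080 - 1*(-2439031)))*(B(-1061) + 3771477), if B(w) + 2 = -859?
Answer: 14775106007376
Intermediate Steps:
B(w) = -861 (B(w) = -2 - 859 = -861)
(302375 + (1177080 - 1*(-2439031)))*(B(-1061) + 3771477) = (302375 + (1177080 - 1*(-2439031)))*(-861 + 3771477) = (302375 + (1177080 + 2439031))*3770616 = (302375 + 3616111)*3770616 = 3918486*3770616 = 14775106007376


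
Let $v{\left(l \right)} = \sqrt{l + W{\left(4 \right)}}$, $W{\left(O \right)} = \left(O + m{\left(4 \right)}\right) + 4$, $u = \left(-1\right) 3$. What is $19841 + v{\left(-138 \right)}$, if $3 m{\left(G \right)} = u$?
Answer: $19841 + i \sqrt{131} \approx 19841.0 + 11.446 i$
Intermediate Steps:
$u = -3$
$m{\left(G \right)} = -1$ ($m{\left(G \right)} = \frac{1}{3} \left(-3\right) = -1$)
$W{\left(O \right)} = 3 + O$ ($W{\left(O \right)} = \left(O - 1\right) + 4 = \left(-1 + O\right) + 4 = 3 + O$)
$v{\left(l \right)} = \sqrt{7 + l}$ ($v{\left(l \right)} = \sqrt{l + \left(3 + 4\right)} = \sqrt{l + 7} = \sqrt{7 + l}$)
$19841 + v{\left(-138 \right)} = 19841 + \sqrt{7 - 138} = 19841 + \sqrt{-131} = 19841 + i \sqrt{131}$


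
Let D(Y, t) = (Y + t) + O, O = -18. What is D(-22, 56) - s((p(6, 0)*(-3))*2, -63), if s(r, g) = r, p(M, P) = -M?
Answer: -20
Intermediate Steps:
D(Y, t) = -18 + Y + t (D(Y, t) = (Y + t) - 18 = -18 + Y + t)
D(-22, 56) - s((p(6, 0)*(-3))*2, -63) = (-18 - 22 + 56) - -1*6*(-3)*2 = 16 - (-6*(-3))*2 = 16 - 18*2 = 16 - 1*36 = 16 - 36 = -20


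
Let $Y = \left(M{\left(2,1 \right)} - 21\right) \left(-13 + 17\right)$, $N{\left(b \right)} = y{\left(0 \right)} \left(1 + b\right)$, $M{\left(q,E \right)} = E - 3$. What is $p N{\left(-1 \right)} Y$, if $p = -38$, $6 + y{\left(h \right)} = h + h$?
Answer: $0$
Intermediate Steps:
$y{\left(h \right)} = -6 + 2 h$ ($y{\left(h \right)} = -6 + \left(h + h\right) = -6 + 2 h$)
$M{\left(q,E \right)} = -3 + E$ ($M{\left(q,E \right)} = E - 3 = -3 + E$)
$N{\left(b \right)} = -6 - 6 b$ ($N{\left(b \right)} = \left(-6 + 2 \cdot 0\right) \left(1 + b\right) = \left(-6 + 0\right) \left(1 + b\right) = - 6 \left(1 + b\right) = -6 - 6 b$)
$Y = -92$ ($Y = \left(\left(-3 + 1\right) - 21\right) \left(-13 + 17\right) = \left(-2 - 21\right) 4 = \left(-23\right) 4 = -92$)
$p N{\left(-1 \right)} Y = - 38 \left(-6 - -6\right) \left(-92\right) = - 38 \left(-6 + 6\right) \left(-92\right) = \left(-38\right) 0 \left(-92\right) = 0 \left(-92\right) = 0$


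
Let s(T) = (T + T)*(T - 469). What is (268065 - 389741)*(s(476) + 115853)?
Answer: -14907378492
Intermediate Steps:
s(T) = 2*T*(-469 + T) (s(T) = (2*T)*(-469 + T) = 2*T*(-469 + T))
(268065 - 389741)*(s(476) + 115853) = (268065 - 389741)*(2*476*(-469 + 476) + 115853) = -121676*(2*476*7 + 115853) = -121676*(6664 + 115853) = -121676*122517 = -14907378492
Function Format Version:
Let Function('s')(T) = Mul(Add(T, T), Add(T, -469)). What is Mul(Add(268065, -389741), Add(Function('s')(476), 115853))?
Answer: -14907378492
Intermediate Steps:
Function('s')(T) = Mul(2, T, Add(-469, T)) (Function('s')(T) = Mul(Mul(2, T), Add(-469, T)) = Mul(2, T, Add(-469, T)))
Mul(Add(268065, -389741), Add(Function('s')(476), 115853)) = Mul(Add(268065, -389741), Add(Mul(2, 476, Add(-469, 476)), 115853)) = Mul(-121676, Add(Mul(2, 476, 7), 115853)) = Mul(-121676, Add(6664, 115853)) = Mul(-121676, 122517) = -14907378492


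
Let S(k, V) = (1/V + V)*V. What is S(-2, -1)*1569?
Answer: 3138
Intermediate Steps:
S(k, V) = V*(V + 1/V) (S(k, V) = (V + 1/V)*V = V*(V + 1/V))
S(-2, -1)*1569 = (1 + (-1)²)*1569 = (1 + 1)*1569 = 2*1569 = 3138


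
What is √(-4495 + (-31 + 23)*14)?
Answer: I*√4607 ≈ 67.875*I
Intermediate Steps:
√(-4495 + (-31 + 23)*14) = √(-4495 - 8*14) = √(-4495 - 112) = √(-4607) = I*√4607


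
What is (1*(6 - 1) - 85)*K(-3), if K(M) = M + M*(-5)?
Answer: -960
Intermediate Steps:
K(M) = -4*M (K(M) = M - 5*M = -4*M)
(1*(6 - 1) - 85)*K(-3) = (1*(6 - 1) - 85)*(-4*(-3)) = (1*5 - 85)*12 = (5 - 85)*12 = -80*12 = -960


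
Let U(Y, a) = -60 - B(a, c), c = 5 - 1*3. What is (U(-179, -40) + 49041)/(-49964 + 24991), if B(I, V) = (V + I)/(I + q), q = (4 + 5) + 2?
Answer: -1420411/724217 ≈ -1.9613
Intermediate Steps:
q = 11 (q = 9 + 2 = 11)
c = 2 (c = 5 - 3 = 2)
B(I, V) = (I + V)/(11 + I) (B(I, V) = (V + I)/(I + 11) = (I + V)/(11 + I))
U(Y, a) = -60 - (2 + a)/(11 + a) (U(Y, a) = -60 - (a + 2)/(11 + a) = -60 - (2 + a)/(11 + a))
(U(-179, -40) + 49041)/(-49964 + 24991) = ((-662 - 61*(-40))/(11 - 40) + 49041)/(-49964 + 24991) = ((-662 + 2440)/(-29) + 49041)/(-24973) = (-1/29*1778 + 49041)*(-1/24973) = (-1778/29 + 49041)*(-1/24973) = (1420411/29)*(-1/24973) = -1420411/724217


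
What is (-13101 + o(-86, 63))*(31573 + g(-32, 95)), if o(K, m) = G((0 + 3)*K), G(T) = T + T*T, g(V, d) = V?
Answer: 1678138905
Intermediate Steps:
G(T) = T + T²
o(K, m) = 3*K*(1 + 3*K) (o(K, m) = ((0 + 3)*K)*(1 + (0 + 3)*K) = (3*K)*(1 + 3*K) = 3*K*(1 + 3*K))
(-13101 + o(-86, 63))*(31573 + g(-32, 95)) = (-13101 + 3*(-86)*(1 + 3*(-86)))*(31573 - 32) = (-13101 + 3*(-86)*(1 - 258))*31541 = (-13101 + 3*(-86)*(-257))*31541 = (-13101 + 66306)*31541 = 53205*31541 = 1678138905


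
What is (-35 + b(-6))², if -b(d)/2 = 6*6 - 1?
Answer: 11025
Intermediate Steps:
b(d) = -70 (b(d) = -2*(6*6 - 1) = -2*(36 - 1) = -2*35 = -70)
(-35 + b(-6))² = (-35 - 70)² = (-105)² = 11025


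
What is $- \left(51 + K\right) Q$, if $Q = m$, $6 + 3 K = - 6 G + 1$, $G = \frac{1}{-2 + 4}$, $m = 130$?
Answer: $- \frac{18850}{3} \approx -6283.3$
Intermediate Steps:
$G = \frac{1}{2} \approx 0.5$
$K = - \frac{8}{3}$ ($K = -2 + \frac{\left(-6\right) \frac{1}{2} + 1}{3} = -2 + \frac{-3 + 1}{3} = -2 + \frac{1}{3} \left(-2\right) = -2 - \frac{2}{3} = - \frac{8}{3} \approx -2.6667$)
$Q = 130$
$- \left(51 + K\right) Q = - \left(51 - \frac{8}{3}\right) 130 = - \frac{145 \cdot 130}{3} = \left(-1\right) \frac{18850}{3} = - \frac{18850}{3}$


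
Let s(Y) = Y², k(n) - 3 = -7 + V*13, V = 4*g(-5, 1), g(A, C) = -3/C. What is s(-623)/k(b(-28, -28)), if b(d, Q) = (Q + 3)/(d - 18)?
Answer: -388129/160 ≈ -2425.8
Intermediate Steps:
V = -12 (V = 4*(-3/1) = 4*(-3*1) = 4*(-3) = -12)
b(d, Q) = (3 + Q)/(-18 + d)
k(n) = -160 (k(n) = 3 + (-7 - 12*13) = 3 + (-7 - 156) = 3 - 163 = -160)
s(-623)/k(b(-28, -28)) = (-623)²/(-160) = 388129*(-1/160) = -388129/160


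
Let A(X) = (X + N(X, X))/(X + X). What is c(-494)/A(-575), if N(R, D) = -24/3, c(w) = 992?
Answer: 1140800/583 ≈ 1956.8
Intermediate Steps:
N(R, D) = -8 (N(R, D) = -24*1/3 = -8)
A(X) = (-8 + X)/(2*X) (A(X) = (X - 8)/(X + X) = (-8 + X)/((2*X)) = (-8 + X)*(1/(2*X)) = (-8 + X)/(2*X))
c(-494)/A(-575) = 992/(((1/2)*(-8 - 575)/(-575))) = 992/(((1/2)*(-1/575)*(-583))) = 992/(583/1150) = 992*(1150/583) = 1140800/583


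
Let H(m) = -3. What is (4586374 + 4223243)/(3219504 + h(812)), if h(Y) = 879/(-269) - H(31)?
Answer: 789928991/288682168 ≈ 2.7363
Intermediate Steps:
h(Y) = -72/269 (h(Y) = 879/(-269) - 1*(-3) = 879*(-1/269) + 3 = -879/269 + 3 = -72/269)
(4586374 + 4223243)/(3219504 + h(812)) = (4586374 + 4223243)/(3219504 - 72/269) = 8809617/(866046504/269) = 8809617*(269/866046504) = 789928991/288682168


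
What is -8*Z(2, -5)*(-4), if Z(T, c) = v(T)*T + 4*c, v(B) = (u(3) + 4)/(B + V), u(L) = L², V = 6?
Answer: -536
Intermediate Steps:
v(B) = 13/(6 + B) (v(B) = (3² + 4)/(B + 6) = (9 + 4)/(6 + B) = 13/(6 + B))
Z(T, c) = 4*c + 13*T/(6 + T) (Z(T, c) = (13/(6 + T))*T + 4*c = 13*T/(6 + T) + 4*c = 4*c + 13*T/(6 + T))
-8*Z(2, -5)*(-4) = -8*(13*2 + 4*(-5)*(6 + 2))/(6 + 2)*(-4) = -8*(26 + 4*(-5)*8)/8*(-4) = -(26 - 160)*(-4) = -(-134)*(-4) = -8*(-67/4)*(-4) = 134*(-4) = -536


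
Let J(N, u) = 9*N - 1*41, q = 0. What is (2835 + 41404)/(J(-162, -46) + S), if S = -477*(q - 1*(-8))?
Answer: -44239/5315 ≈ -8.3234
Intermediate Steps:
J(N, u) = -41 + 9*N (J(N, u) = 9*N - 41 = -41 + 9*N)
S = -3816 (S = -477*(0 - 1*(-8)) = -477*(0 + 8) = -477*8 = -3816)
(2835 + 41404)/(J(-162, -46) + S) = (2835 + 41404)/((-41 + 9*(-162)) - 3816) = 44239/((-41 - 1458) - 3816) = 44239/(-1499 - 3816) = 44239/(-5315) = 44239*(-1/5315) = -44239/5315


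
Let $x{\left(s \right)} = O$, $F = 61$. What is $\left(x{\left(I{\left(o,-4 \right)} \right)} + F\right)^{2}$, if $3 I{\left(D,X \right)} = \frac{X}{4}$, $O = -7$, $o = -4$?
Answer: $2916$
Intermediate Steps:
$I{\left(D,X \right)} = \frac{X}{12}$ ($I{\left(D,X \right)} = \frac{X \frac{1}{4}}{3} = \frac{\frac{1}{4} X}{3} = \frac{X}{12}$)
$x{\left(s \right)} = -7$
$\left(x{\left(I{\left(o,-4 \right)} \right)} + F\right)^{2} = \left(-7 + 61\right)^{2} = 54^{2} = 2916$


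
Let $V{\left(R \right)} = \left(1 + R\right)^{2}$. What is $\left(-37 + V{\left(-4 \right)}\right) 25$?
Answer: $-700$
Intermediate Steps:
$\left(-37 + V{\left(-4 \right)}\right) 25 = \left(-37 + \left(1 - 4\right)^{2}\right) 25 = \left(-37 + \left(-3\right)^{2}\right) 25 = \left(-37 + 9\right) 25 = \left(-28\right) 25 = -700$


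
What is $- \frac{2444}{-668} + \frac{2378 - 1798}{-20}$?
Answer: $- \frac{4232}{167} \approx -25.341$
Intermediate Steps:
$- \frac{2444}{-668} + \frac{2378 - 1798}{-20} = \left(-2444\right) \left(- \frac{1}{668}\right) + 580 \left(- \frac{1}{20}\right) = \frac{611}{167} - 29 = - \frac{4232}{167}$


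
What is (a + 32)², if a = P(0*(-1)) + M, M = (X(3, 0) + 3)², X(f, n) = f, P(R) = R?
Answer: 4624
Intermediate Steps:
M = 36 (M = (3 + 3)² = 6² = 36)
a = 36 (a = 0*(-1) + 36 = 0 + 36 = 36)
(a + 32)² = (36 + 32)² = 68² = 4624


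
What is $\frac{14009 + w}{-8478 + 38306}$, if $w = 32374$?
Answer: $\frac{46383}{29828} \approx 1.555$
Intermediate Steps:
$\frac{14009 + w}{-8478 + 38306} = \frac{14009 + 32374}{-8478 + 38306} = \frac{46383}{29828}$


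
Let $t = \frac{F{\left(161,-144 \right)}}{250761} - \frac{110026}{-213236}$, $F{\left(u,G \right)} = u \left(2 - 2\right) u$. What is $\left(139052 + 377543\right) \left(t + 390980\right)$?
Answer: $\frac{21534552205536535}{106618} \approx 2.0198 \cdot 10^{11}$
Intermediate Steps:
$F{\left(u,G \right)} = 0$ ($F{\left(u,G \right)} = u 0 u = 0 u = 0$)
$t = \frac{55013}{106618}$ ($t = \frac{0}{250761} - \frac{110026}{-213236} = 0 \cdot \frac{1}{250761} - - \frac{55013}{106618} = 0 + \frac{55013}{106618} = \frac{55013}{106618} \approx 0.51598$)
$\left(139052 + 377543\right) \left(t + 390980\right) = \left(139052 + 377543\right) \left(\frac{55013}{106618} + 390980\right) = 516595 \cdot \frac{41685560653}{106618} = \frac{21534552205536535}{106618}$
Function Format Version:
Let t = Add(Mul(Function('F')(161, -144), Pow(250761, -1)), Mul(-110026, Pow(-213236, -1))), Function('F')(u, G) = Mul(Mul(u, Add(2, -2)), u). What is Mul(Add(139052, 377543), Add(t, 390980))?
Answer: Rational(21534552205536535, 106618) ≈ 2.0198e+11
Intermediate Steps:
Function('F')(u, G) = 0 (Function('F')(u, G) = Mul(Mul(u, 0), u) = Mul(0, u) = 0)
t = Rational(55013, 106618) (t = Add(Mul(0, Pow(250761, -1)), Mul(-110026, Pow(-213236, -1))) = Add(Mul(0, Rational(1, 250761)), Mul(-110026, Rational(-1, 213236))) = Add(0, Rational(55013, 106618)) = Rational(55013, 106618) ≈ 0.51598)
Mul(Add(139052, 377543), Add(t, 390980)) = Mul(Add(139052, 377543), Add(Rational(55013, 106618), 390980)) = Mul(516595, Rational(41685560653, 106618)) = Rational(21534552205536535, 106618)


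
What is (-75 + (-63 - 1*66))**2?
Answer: 41616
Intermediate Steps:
(-75 + (-63 - 1*66))**2 = (-75 + (-63 - 66))**2 = (-75 - 129)**2 = (-204)**2 = 41616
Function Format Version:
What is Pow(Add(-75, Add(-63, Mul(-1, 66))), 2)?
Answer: 41616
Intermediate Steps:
Pow(Add(-75, Add(-63, Mul(-1, 66))), 2) = Pow(Add(-75, Add(-63, -66)), 2) = Pow(Add(-75, -129), 2) = Pow(-204, 2) = 41616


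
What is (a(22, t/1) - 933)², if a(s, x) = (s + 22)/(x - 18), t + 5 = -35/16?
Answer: 141905150209/162409 ≈ 8.7375e+5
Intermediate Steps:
t = -115/16 (t = -5 - 35/16 = -115/16 ≈ -7.1875)
a(s, x) = (22 + s)/(-18 + x)
(a(22, t/1) - 933)² = ((22 + 22)/(-18 - 115/16/1) - 933)² = (44/(-18 - 115/16*1) - 933)² = (44/(-18 - 115/16) - 933)² = (44/(-403/16) - 933)² = (-16/403*44 - 933)² = (-704/403 - 933)² = (-376703/403)² = 141905150209/162409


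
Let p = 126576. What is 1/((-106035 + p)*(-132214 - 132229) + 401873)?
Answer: -1/5431521790 ≈ -1.8411e-10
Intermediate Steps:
1/((-106035 + p)*(-132214 - 132229) + 401873) = 1/((-106035 + 126576)*(-132214 - 132229) + 401873) = 1/(20541*(-264443) + 401873) = 1/(-5431923663 + 401873) = 1/(-5431521790) = -1/5431521790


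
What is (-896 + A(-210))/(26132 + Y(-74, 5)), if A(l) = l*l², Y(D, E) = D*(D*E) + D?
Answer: -661564/3817 ≈ -173.32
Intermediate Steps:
Y(D, E) = D + E*D² (Y(D, E) = E*D² + D = D + E*D²)
A(l) = l³
(-896 + A(-210))/(26132 + Y(-74, 5)) = (-896 + (-210)³)/(26132 - 74*(1 - 74*5)) = (-896 - 9261000)/(26132 - 74*(1 - 370)) = -9261896/(26132 - 74*(-369)) = -9261896/(26132 + 27306) = -9261896/53438 = -9261896*1/53438 = -661564/3817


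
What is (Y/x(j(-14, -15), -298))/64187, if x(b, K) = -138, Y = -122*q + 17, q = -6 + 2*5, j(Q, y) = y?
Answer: 157/2952602 ≈ 5.3173e-5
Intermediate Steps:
q = 4 (q = -6 + 10 = 4)
Y = -471 (Y = -122*4 + 17 = -488 + 17 = -471)
(Y/x(j(-14, -15), -298))/64187 = -471/(-138)/64187 = -471*(-1/138)*(1/64187) = (157/46)*(1/64187) = 157/2952602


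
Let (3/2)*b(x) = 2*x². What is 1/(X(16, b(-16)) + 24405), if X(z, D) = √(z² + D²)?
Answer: 43929/1071877069 - 48*√4105/5359385345 ≈ 4.0409e-5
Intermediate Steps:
b(x) = 4*x²/3 (b(x) = 2*(2*x²)/3 = 4*x²/3)
X(z, D) = √(D² + z²)
1/(X(16, b(-16)) + 24405) = 1/(√(((4/3)*(-16)²)² + 16²) + 24405) = 1/(√(((4/3)*256)² + 256) + 24405) = 1/(√((1024/3)² + 256) + 24405) = 1/(√(1048576/9 + 256) + 24405) = 1/(√(1050880/9) + 24405) = 1/(16*√4105/3 + 24405) = 1/(24405 + 16*√4105/3)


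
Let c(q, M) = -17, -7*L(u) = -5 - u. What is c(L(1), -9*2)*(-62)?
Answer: 1054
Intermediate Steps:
L(u) = 5/7 + u/7 (L(u) = -(-5 - u)/7 = 5/7 + u/7)
c(L(1), -9*2)*(-62) = -17*(-62) = 1054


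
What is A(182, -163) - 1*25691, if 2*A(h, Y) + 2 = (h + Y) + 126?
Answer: -51239/2 ≈ -25620.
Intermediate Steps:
A(h, Y) = 62 + Y/2 + h/2 (A(h, Y) = -1 + ((h + Y) + 126)/2 = -1 + ((Y + h) + 126)/2 = -1 + (126 + Y + h)/2 = -1 + (63 + Y/2 + h/2) = 62 + Y/2 + h/2)
A(182, -163) - 1*25691 = (62 + (½)*(-163) + (½)*182) - 1*25691 = (62 - 163/2 + 91) - 25691 = 143/2 - 25691 = -51239/2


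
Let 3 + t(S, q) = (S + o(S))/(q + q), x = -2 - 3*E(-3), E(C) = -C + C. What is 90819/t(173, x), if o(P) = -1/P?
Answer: -1745743/889 ≈ -1963.7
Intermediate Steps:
E(C) = 0
x = -2 (x = -2 - 3*0 = -2 + 0 = -2)
t(S, q) = -3 + (S - 1/S)/(2*q) (t(S, q) = -3 + (S - 1/S)/(q + q) = -3 + (S - 1/S)/((2*q)) = -3 + (S - 1/S)*(1/(2*q)) = -3 + (S - 1/S)/(2*q))
90819/t(173, x) = 90819/(-3 + (½)*173/(-2) - ½/(173*(-2))) = 90819/(-3 + (½)*173*(-½) - ½*1/173*(-½)) = 90819/(-3 - 173/4 + 1/692) = 90819/(-8001/173) = 90819*(-173/8001) = -1745743/889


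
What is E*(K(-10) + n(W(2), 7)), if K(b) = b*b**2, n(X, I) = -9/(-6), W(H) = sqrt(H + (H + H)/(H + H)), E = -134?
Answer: 133799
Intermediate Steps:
W(H) = sqrt(1 + H) (W(H) = sqrt(H + (2*H)/((2*H))) = sqrt(H + (2*H)*(1/(2*H))) = sqrt(H + 1) = sqrt(1 + H))
n(X, I) = 3/2 (n(X, I) = -9*(-1/6) = 3/2)
K(b) = b**3
E*(K(-10) + n(W(2), 7)) = -134*((-10)**3 + 3/2) = -134*(-1000 + 3/2) = -134*(-1997/2) = 133799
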